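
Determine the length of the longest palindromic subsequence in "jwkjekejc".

5

Using dp[i][j] = 2 + dp[i+1][j−1] if the ends match, else max(dp[i+1][j], dp[i][j−1]):
dp[1][9] = 5. A witness is jekej at positions 4,5,6,7,8.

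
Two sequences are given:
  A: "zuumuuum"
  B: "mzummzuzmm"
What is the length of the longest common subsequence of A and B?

A longest common subsequence is zuumm (length 5); the LCS DP confirms no longer common subsequence exists.

5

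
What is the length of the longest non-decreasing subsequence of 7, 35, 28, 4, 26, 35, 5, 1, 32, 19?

3

Let dp[i] be the longest non-decreasing subsequence ending at position i. Then dp = [1, 2, 2, 1, 2, 3, 2, 1, 3, 3].
The maximum is 3; one witness is 7, 35, 35 at positions 1,2,6.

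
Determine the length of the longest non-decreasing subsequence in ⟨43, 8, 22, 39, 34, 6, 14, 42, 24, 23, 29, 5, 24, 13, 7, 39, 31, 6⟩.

Let dp[i] be the longest non-decreasing subsequence ending at position i. Then dp = [1, 1, 2, 3, 3, 1, 2, 4, 3, 3, 4, 1, 4, 2, 2, 5, 5, 2].
The maximum is 5; one witness is 8, 22, 24, 29, 39 at positions 2,3,9,11,16.

5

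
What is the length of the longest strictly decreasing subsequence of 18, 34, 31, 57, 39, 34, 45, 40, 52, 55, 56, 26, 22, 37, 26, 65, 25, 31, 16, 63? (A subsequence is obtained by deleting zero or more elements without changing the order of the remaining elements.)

7

Scanning left to right, the best length ending at each element is: 18→1, 34→1, 31→2, 57→1, 39→2, 34→3, 45→2, 40→3, 52→2, 55→2, 56→2, 26→4, 22→5, 37→4, 26→5, 65→1, 25→6, 31→5, 16→7, 63→2.
So the longest decreasing subsequence has length 7, e.g. 57, 45, 40, 37, 26, 25, 16.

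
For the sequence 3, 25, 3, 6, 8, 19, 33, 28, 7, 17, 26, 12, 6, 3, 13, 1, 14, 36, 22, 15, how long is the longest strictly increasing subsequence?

7

Let dp[i] be the longest increasing subsequence ending at position i. Then dp = [1, 2, 1, 2, 3, 4, 5, 5, 3, 4, 5, 4, 2, 1, 5, 1, 6, 7, 7, 7].
The maximum is 7; one witness is 3, 6, 8, 12, 13, 14, 36 at positions 1,4,5,12,15,17,18.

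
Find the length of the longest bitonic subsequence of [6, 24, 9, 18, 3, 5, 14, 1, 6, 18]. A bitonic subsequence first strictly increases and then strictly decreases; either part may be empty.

One longest bitonic subsequence is 6, 24, 18, 14, 6 (positions 1,2,4,7,9): it rises to 24 then falls. Length 5 is optimal.

5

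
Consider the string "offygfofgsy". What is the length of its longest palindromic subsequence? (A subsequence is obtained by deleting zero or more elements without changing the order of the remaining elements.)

Using dp[i][j] = 2 + dp[i+1][j−1] if the ends match, else max(dp[i+1][j], dp[i][j−1]):
dp[1][11] = 7. A witness is ygfofgy at positions 4,5,6,7,8,9,11.

7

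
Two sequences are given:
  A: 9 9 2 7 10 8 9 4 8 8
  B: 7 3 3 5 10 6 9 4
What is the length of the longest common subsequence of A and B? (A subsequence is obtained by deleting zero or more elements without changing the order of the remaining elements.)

4

A longest common subsequence is 7, 10, 9, 4 (length 4); the LCS DP confirms no longer common subsequence exists.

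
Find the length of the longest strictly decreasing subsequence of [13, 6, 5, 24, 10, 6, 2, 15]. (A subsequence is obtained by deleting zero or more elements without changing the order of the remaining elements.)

4

Let dp[i] be the longest decreasing subsequence ending at position i. Then dp = [1, 2, 3, 1, 2, 3, 4, 2].
The maximum is 4; one witness is 13, 6, 5, 2 at positions 1,2,3,7.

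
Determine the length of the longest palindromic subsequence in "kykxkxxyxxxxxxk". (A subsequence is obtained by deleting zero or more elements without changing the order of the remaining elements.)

Using dp[i][j] = 2 + dp[i+1][j−1] if the ends match, else max(dp[i+1][j], dp[i][j−1]):
dp[1][15] = 11. A witness is kxxxxxxxxxk at positions 1,4,6,7,9,10,11,12,13,14,15.

11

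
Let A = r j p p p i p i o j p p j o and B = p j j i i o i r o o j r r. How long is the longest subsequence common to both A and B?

5

A longest common subsequence is jiioj (length 5); the LCS DP confirms no longer common subsequence exists.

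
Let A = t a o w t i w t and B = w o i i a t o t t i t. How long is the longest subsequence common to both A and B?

5

A longest common subsequence is totit (length 5); the LCS DP confirms no longer common subsequence exists.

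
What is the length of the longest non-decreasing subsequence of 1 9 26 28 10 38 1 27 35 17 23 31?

6

Let dp[i] be the longest non-decreasing subsequence ending at position i. Then dp = [1, 2, 3, 4, 3, 5, 2, 4, 5, 4, 5, 6].
The maximum is 6; one witness is 1, 9, 10, 17, 23, 31 at positions 1,2,5,10,11,12.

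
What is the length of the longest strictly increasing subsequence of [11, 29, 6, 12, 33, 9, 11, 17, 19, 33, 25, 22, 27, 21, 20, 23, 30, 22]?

8

One longest increasing subsequence is 6, 9, 11, 17, 19, 25, 27, 30 (positions 3,6,7,8,9,11,13,17), of length 8; no longer one exists.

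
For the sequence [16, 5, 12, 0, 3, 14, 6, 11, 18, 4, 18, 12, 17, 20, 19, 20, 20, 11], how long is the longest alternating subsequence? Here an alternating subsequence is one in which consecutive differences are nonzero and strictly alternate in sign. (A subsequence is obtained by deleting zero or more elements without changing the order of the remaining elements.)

14

Track the best alternating length ending on an up-step vs a down-step at each position: up/down = 1/1, 1/2, 3/2, 1/4, 5/4, 5/2, 5/6, 7/6, 7/1, 5/8, 9/1, 9/10, 11/10, 11/1, 11/12, 13/1, 13/1, 9/14.
The maximum over both is 14; one such subsequence is 16, 5, 12, 0, 14, 6, 11, 4, 18, 12, 20, 19, 20, 11.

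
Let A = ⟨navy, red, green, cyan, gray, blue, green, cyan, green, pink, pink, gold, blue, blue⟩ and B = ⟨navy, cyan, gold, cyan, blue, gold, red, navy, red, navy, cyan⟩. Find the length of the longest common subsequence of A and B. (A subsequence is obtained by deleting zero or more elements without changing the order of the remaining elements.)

A longest common subsequence is navy, cyan, blue, cyan (length 4); the LCS DP confirms no longer common subsequence exists.

4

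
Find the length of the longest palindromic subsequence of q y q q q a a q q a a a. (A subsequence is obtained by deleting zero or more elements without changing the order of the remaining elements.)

One longest palindromic subsequence is aaqqaa (positions 6,7,8,9,11,12); it reads the same forward and backward, and the interval DP gives dp[1][12] = 6.

6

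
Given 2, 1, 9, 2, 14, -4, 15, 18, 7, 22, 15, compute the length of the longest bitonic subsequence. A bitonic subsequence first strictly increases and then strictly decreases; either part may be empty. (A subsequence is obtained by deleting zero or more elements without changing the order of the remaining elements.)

7

One longest bitonic subsequence is 2, 9, 14, 15, 18, 22, 15 (positions 1,3,5,7,8,10,11): it rises to 22 then falls. Length 7 is optimal.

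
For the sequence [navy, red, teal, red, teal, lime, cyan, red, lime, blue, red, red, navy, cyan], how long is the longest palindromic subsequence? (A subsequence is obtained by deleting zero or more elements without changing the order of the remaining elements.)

Using dp[i][j] = 2 + dp[i+1][j−1] if the ends match, else max(dp[i+1][j], dp[i][j−1]):
dp[1][14] = 9. A witness is navy red red lime red lime red red navy at positions 1,2,4,6,8,9,11,12,13.

9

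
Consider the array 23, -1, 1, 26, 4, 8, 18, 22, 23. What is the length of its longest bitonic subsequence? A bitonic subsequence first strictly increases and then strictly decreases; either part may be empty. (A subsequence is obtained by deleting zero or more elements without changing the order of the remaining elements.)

7

One longest bitonic subsequence is -1, 1, 4, 8, 18, 22, 23 (positions 2,3,5,6,7,8,9): it rises to 23 then falls. Length 7 is optimal.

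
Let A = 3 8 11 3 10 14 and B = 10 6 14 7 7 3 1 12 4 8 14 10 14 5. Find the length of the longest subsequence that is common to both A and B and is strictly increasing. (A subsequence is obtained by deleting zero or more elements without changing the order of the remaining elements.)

4

A longest common strictly increasing subsequence is 3, 8, 10, 14 (length 4); it appears in order in both A and B, and no longer such subsequence exists.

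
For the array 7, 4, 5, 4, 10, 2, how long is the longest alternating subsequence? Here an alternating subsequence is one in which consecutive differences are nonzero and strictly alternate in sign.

6

A longest alternating subsequence is 7, 4, 5, 4, 10, 2 (positions 1,2,3,4,5,6); its 5 consecutive differences strictly alternate in sign, and length 6 is optimal.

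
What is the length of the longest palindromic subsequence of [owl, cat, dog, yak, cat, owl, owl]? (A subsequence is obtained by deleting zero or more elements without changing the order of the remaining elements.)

5

Using dp[i][j] = 2 + dp[i+1][j−1] if the ends match, else max(dp[i+1][j], dp[i][j−1]):
dp[1][7] = 5. A witness is owl cat yak cat owl at positions 1,2,4,5,7.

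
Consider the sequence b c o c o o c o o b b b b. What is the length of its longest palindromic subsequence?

Using dp[i][j] = 2 + dp[i+1][j−1] if the ends match, else max(dp[i+1][j], dp[i][j−1]):
dp[1][13] = 8. A witness is bocoocob at positions 1,3,4,5,6,7,9,13.

8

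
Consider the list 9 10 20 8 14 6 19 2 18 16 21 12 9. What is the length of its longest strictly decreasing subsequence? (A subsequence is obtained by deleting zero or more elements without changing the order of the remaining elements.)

One longest decreasing subsequence is 20, 19, 18, 16, 12, 9 (positions 3,7,9,10,12,13), of length 6; no longer one exists.

6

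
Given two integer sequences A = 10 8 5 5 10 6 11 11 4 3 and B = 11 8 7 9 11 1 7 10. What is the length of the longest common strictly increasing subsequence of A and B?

2

For each value that appears in both, track the longest common increasing run ending there.
The best achievable length is 2; one witness is 8, 11 (A-positions 2,7, B-positions 2,5).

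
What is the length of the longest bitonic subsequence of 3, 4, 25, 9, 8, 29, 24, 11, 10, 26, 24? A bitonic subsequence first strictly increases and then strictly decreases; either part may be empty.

7

One longest bitonic subsequence is 3, 4, 25, 29, 24, 11, 10 (positions 1,2,3,6,7,8,9): it rises to 29 then falls. Length 7 is optimal.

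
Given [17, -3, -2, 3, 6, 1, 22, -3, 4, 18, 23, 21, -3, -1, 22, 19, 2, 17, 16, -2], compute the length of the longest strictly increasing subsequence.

Let dp[i] be the longest increasing subsequence ending at position i. Then dp = [1, 1, 2, 3, 4, 3, 5, 1, 4, 5, 6, 6, 1, 3, 7, 6, 4, 5, 5, 2].
The maximum is 7; one witness is -3, -2, 3, 6, 18, 21, 22 at positions 2,3,4,5,10,12,15.

7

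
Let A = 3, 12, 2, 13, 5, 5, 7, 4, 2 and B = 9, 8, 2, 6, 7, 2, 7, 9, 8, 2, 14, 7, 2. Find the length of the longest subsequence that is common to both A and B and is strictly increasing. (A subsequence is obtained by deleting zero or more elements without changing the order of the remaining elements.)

2

A longest common strictly increasing subsequence is 2, 7 (length 2); it appears in order in both A and B, and no longer such subsequence exists.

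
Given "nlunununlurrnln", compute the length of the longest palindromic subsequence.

One longest palindromic subsequence is nlnunununln (positions 1,2,4,5,6,7,8,10,13,14,15); it reads the same forward and backward, and the interval DP gives dp[1][15] = 11.

11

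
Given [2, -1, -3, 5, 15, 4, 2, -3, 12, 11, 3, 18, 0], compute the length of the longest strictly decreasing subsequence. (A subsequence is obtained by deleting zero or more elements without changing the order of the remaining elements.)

Scanning left to right, the best length ending at each element is: 2→1, -1→2, -3→3, 5→1, 15→1, 4→2, 2→3, -3→4, 12→2, 11→3, 3→4, 18→1, 0→5.
So the longest decreasing subsequence has length 5, e.g. 15, 12, 11, 3, 0.

5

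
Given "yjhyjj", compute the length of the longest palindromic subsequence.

3

Using dp[i][j] = 2 + dp[i+1][j−1] if the ends match, else max(dp[i+1][j], dp[i][j−1]):
dp[1][6] = 3. A witness is jjj at positions 2,5,6.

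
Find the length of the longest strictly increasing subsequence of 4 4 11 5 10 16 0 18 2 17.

Scanning left to right, the best length ending at each element is: 4→1, 4→1, 11→2, 5→2, 10→3, 16→4, 0→1, 18→5, 2→2, 17→5.
So the longest increasing subsequence has length 5, e.g. 4, 5, 10, 16, 18.

5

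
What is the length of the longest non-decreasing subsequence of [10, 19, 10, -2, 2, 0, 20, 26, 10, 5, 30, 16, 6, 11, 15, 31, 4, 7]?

7

Scanning left to right, the best length ending at each element is: 10→1, 19→2, 10→2, -2→1, 2→2, 0→2, 20→3, 26→4, 10→3, 5→3, 30→5, 16→4, 6→4, 11→5, 15→6, 31→7, 4→3, 7→5.
So the longest non-decreasing subsequence has length 7, e.g. -2, 2, 5, 6, 11, 15, 31.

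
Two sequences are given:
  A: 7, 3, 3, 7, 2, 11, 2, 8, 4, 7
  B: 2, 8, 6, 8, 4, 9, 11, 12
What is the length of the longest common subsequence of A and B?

A longest common subsequence is 2, 8, 4 (length 3); the LCS DP confirms no longer common subsequence exists.

3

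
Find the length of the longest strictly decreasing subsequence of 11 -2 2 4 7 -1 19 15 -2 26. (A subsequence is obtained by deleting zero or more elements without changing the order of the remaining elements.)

Scanning left to right, the best length ending at each element is: 11→1, -2→2, 2→2, 4→2, 7→2, -1→3, 19→1, 15→2, -2→4, 26→1.
So the longest decreasing subsequence has length 4, e.g. 11, 2, -1, -2.

4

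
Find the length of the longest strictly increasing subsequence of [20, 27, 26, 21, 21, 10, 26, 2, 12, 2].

Let dp[i] be the longest increasing subsequence ending at position i. Then dp = [1, 2, 2, 2, 2, 1, 3, 1, 2, 1].
The maximum is 3; one witness is 20, 21, 26 at positions 1,4,7.

3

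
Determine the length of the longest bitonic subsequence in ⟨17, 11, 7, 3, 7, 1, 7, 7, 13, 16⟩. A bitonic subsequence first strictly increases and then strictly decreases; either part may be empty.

5

One longest bitonic subsequence is 17, 11, 7, 3, 1 (positions 1,2,3,4,6): it rises to 17 then falls. Length 5 is optimal.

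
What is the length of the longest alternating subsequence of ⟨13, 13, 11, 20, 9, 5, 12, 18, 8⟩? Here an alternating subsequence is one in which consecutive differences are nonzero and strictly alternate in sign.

Track the best alternating length ending on an up-step vs a down-step at each position: up/down = 1/1, 1/1, 1/2, 3/1, 1/4, 1/4, 5/4, 5/4, 5/6.
The maximum over both is 6; one such subsequence is 13, 11, 20, 9, 12, 8.

6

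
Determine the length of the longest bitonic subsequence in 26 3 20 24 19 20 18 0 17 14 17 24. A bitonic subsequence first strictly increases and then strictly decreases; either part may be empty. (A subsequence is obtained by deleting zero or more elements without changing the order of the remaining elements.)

One longest bitonic subsequence is 3, 20, 24, 20, 18, 17, 14 (positions 2,3,4,6,7,9,10): it rises to 24 then falls. Length 7 is optimal.

7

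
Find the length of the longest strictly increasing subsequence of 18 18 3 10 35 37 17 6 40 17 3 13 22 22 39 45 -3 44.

Let dp[i] be the longest increasing subsequence ending at position i. Then dp = [1, 1, 1, 2, 3, 4, 3, 2, 5, 3, 1, 3, 4, 4, 5, 6, 1, 6].
The maximum is 6; one witness is 3, 10, 35, 37, 40, 45 at positions 3,4,5,6,9,16.

6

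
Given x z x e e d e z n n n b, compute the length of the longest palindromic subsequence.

One longest palindromic subsequence is zedez (positions 2,4,6,7,8); it reads the same forward and backward, and the interval DP gives dp[1][12] = 5.

5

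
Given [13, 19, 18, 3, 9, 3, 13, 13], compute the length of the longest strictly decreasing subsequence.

Let dp[i] be the longest decreasing subsequence ending at position i. Then dp = [1, 1, 2, 3, 3, 4, 3, 3].
The maximum is 4; one witness is 19, 18, 9, 3 at positions 2,3,5,6.

4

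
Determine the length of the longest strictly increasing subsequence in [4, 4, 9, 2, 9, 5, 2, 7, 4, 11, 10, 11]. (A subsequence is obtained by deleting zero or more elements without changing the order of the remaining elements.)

Let dp[i] be the longest increasing subsequence ending at position i. Then dp = [1, 1, 2, 1, 2, 2, 1, 3, 2, 4, 4, 5].
The maximum is 5; one witness is 4, 5, 7, 10, 11 at positions 1,6,8,11,12.

5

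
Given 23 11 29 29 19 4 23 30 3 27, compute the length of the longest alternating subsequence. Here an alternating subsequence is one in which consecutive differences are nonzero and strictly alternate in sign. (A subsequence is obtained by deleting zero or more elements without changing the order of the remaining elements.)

Track the best alternating length ending on an up-step vs a down-step at each position: up/down = 1/1, 1/2, 3/1, 3/1, 3/4, 1/4, 5/4, 5/1, 1/6, 7/6.
The maximum over both is 7; one such subsequence is 23, 11, 29, 19, 23, 3, 27.

7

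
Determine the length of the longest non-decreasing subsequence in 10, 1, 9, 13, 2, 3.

Scanning left to right, the best length ending at each element is: 10→1, 1→1, 9→2, 13→3, 2→2, 3→3.
So the longest non-decreasing subsequence has length 3, e.g. 1, 9, 13.

3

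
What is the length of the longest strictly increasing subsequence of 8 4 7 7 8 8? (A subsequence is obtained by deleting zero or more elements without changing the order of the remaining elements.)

3

Let dp[i] be the longest increasing subsequence ending at position i. Then dp = [1, 1, 2, 2, 3, 3].
The maximum is 3; one witness is 4, 7, 8 at positions 2,3,5.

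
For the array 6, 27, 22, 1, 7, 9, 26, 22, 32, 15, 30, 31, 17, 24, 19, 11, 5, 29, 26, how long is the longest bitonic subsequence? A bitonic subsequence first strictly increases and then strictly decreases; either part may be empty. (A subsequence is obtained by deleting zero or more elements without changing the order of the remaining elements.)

10

Let inc[i] be the LIS ending at i and dec[i] the longest strictly decreasing subsequence starting at i. inc = [1, 2, 2, 1, 2, 3, 4, 4, 5, 4, 5, 6, 5, 6, 6, 4, 2, 7, 7], dec = [2, 6, 4, 1, 2, 2, 5, 4, 6, 3, 5, 5, 3, 4, 3, 2, 1, 2, 1].
max_i inc[i]+dec[i]−1 = 10, with one witness 6, 7, 9, 26, 32, 31, 24, 19, 11, 5.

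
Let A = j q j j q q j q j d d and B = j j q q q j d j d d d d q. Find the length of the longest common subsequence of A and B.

8

A longest common subsequence is jqqqjjdd (length 8); the LCS DP confirms no longer common subsequence exists.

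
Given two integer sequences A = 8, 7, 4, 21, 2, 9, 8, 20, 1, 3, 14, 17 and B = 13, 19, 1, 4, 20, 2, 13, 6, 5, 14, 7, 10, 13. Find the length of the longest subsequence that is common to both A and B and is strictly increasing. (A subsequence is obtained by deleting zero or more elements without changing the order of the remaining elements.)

2

A longest common strictly increasing subsequence is 4, 20 (length 2); it appears in order in both A and B, and no longer such subsequence exists.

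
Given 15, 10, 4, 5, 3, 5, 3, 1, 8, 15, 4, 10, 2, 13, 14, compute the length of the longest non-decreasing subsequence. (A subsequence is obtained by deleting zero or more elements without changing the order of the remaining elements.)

Let dp[i] be the longest non-decreasing subsequence ending at position i. Then dp = [1, 1, 1, 2, 1, 3, 2, 1, 4, 5, 3, 5, 2, 6, 7].
The maximum is 7; one witness is 4, 5, 5, 8, 10, 13, 14 at positions 3,4,6,9,12,14,15.

7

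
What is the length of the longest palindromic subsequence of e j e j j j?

4

One longest palindromic subsequence is jjjj (positions 2,4,5,6); it reads the same forward and backward, and the interval DP gives dp[1][6] = 4.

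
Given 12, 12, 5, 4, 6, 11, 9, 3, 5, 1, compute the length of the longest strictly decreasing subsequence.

One longest decreasing subsequence is 12, 5, 4, 3, 1 (positions 1,3,4,8,10), of length 5; no longer one exists.

5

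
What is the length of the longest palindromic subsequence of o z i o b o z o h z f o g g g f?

Using dp[i][j] = 2 + dp[i+1][j−1] if the ends match, else max(dp[i+1][j], dp[i][j−1]):
dp[1][16] = 7. A witness is ozozozo at positions 1,2,6,7,8,10,12.

7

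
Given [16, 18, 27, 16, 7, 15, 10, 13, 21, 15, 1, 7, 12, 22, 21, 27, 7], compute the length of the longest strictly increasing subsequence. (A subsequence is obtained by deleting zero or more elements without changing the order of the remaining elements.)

One longest increasing subsequence is 7, 10, 13, 21, 22, 27 (positions 5,7,8,9,14,16), of length 6; no longer one exists.

6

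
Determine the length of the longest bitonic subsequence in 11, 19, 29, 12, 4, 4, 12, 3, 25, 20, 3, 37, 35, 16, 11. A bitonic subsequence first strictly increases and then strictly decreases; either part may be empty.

7

Let inc[i] be the LIS ending at i and dec[i] the longest strictly decreasing subsequence starting at i. inc = [1, 2, 3, 2, 1, 1, 2, 1, 3, 3, 1, 4, 4, 3, 2], dec = [3, 4, 5, 3, 2, 2, 2, 1, 4, 3, 1, 4, 3, 2, 1].
max_i inc[i]+dec[i]−1 = 7, with one witness 11, 19, 29, 25, 20, 16, 11.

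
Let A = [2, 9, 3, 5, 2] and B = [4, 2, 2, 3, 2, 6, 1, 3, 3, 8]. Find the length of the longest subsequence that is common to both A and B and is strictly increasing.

A longest common strictly increasing subsequence is 2, 3 (length 2); it appears in order in both A and B, and no longer such subsequence exists.

2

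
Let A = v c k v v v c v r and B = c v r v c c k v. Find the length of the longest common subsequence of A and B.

Backtracking the LCS table gives one alignment: c (A2,B1) → v (A4,B2) → v (A5,B4) → c (A7,B6) → v (A8,B8).
So the longest common subsequence has length 5.

5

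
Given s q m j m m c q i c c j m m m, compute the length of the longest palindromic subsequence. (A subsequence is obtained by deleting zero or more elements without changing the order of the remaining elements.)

One longest palindromic subsequence is mmmcccmmm (positions 3,5,6,7,10,11,13,14,15); it reads the same forward and backward, and the interval DP gives dp[1][15] = 9.

9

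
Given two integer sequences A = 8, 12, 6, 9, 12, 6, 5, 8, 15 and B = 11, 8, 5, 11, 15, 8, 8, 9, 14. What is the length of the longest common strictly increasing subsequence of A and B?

A longest common strictly increasing subsequence is 8, 15 (length 2); it appears in order in both A and B, and no longer such subsequence exists.

2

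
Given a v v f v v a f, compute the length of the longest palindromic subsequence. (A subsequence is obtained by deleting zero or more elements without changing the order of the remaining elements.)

Using dp[i][j] = 2 + dp[i+1][j−1] if the ends match, else max(dp[i+1][j], dp[i][j−1]):
dp[1][8] = 7. A witness is avvfvva at positions 1,2,3,4,5,6,7.

7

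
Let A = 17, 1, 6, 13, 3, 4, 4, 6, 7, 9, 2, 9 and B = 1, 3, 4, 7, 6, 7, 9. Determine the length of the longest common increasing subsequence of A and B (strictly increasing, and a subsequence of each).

6

For each value that appears in both, track the longest common increasing run ending there.
The best achievable length is 6; one witness is 1, 3, 4, 6, 7, 9 (A-positions 2,5,6,8,9,10, B-positions 1,2,3,5,6,7).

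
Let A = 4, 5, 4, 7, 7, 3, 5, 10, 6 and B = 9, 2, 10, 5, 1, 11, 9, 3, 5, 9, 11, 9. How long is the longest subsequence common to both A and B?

Backtracking the LCS table gives one alignment: 5 (A2,B4) → 3 (A6,B8) → 5 (A7,B9).
So the longest common subsequence has length 3.

3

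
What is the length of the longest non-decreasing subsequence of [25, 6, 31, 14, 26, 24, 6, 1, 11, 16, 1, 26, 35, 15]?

6

One longest non-decreasing subsequence is 6, 6, 11, 16, 26, 35 (positions 2,7,9,10,12,13), of length 6; no longer one exists.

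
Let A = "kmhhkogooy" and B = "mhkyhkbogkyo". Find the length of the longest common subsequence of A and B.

7

Backtracking the LCS table gives one alignment: m (A2,B1) → h (A3,B2) → h (A4,B5) → k (A5,B6) → o (A6,B8) → g (A7,B9) → o (A9,B12).
So the longest common subsequence has length 7.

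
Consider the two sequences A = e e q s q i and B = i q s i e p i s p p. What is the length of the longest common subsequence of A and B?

3

A longest common subsequence is qsi (length 3); the LCS DP confirms no longer common subsequence exists.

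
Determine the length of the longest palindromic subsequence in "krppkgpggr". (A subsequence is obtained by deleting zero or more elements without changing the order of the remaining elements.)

Using dp[i][j] = 2 + dp[i+1][j−1] if the ends match, else max(dp[i+1][j], dp[i][j−1]):
dp[1][10] = 5. A witness is rgggr at positions 2,6,8,9,10.

5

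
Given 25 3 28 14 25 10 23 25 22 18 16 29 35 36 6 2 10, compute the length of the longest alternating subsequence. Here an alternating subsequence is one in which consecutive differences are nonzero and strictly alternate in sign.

11

A longest alternating subsequence is 25, 3, 28, 14, 25, 10, 23, 22, 29, 6, 10 (positions 1,2,3,4,5,6,7,9,12,15,17); its 10 consecutive differences strictly alternate in sign, and length 11 is optimal.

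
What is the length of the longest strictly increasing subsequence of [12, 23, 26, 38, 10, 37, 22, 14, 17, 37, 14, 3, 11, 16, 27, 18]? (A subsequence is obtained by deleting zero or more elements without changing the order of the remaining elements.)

Scanning left to right, the best length ending at each element is: 12→1, 23→2, 26→3, 38→4, 10→1, 37→4, 22→2, 14→2, 17→3, 37→4, 14→2, 3→1, 11→2, 16→3, 27→4, 18→4.
So the longest increasing subsequence has length 4, e.g. 12, 23, 26, 38.

4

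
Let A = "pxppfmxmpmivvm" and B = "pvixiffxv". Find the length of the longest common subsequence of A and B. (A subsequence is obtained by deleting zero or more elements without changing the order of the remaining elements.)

Backtracking the LCS table gives one alignment: p (A1,B1) → x (A2,B4) → f (A5,B7) → x (A7,B8) → v (A13,B9).
So the longest common subsequence has length 5.

5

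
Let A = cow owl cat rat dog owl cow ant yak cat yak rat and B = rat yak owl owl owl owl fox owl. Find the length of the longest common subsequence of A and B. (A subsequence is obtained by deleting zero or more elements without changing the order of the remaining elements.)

2

Backtracking the LCS table gives one alignment: owl (A2,B6) → owl (A6,B8).
So the longest common subsequence has length 2.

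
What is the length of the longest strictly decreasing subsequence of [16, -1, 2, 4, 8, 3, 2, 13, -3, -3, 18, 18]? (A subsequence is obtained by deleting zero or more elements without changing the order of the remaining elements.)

Let dp[i] be the longest decreasing subsequence ending at position i. Then dp = [1, 2, 2, 2, 2, 3, 4, 2, 5, 5, 1, 1].
The maximum is 5; one witness is 16, 4, 3, 2, -3 at positions 1,4,6,7,9.

5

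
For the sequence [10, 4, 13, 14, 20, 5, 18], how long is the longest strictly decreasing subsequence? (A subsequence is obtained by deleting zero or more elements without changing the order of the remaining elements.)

Scanning left to right, the best length ending at each element is: 10→1, 4→2, 13→1, 14→1, 20→1, 5→2, 18→2.
So the longest decreasing subsequence has length 2, e.g. 10, 4.

2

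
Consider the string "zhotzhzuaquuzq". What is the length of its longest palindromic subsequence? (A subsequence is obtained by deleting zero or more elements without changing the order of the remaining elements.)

5

One longest palindromic subsequence is zuuuz (positions 7,8,11,12,13); it reads the same forward and backward, and the interval DP gives dp[1][14] = 5.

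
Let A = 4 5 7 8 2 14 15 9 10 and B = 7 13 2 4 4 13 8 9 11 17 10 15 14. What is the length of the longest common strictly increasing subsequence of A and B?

For each value that appears in both, track the longest common increasing run ending there.
The best achievable length is 4; one witness is 7, 8, 9, 10 (A-positions 3,4,8,9, B-positions 1,7,8,11).

4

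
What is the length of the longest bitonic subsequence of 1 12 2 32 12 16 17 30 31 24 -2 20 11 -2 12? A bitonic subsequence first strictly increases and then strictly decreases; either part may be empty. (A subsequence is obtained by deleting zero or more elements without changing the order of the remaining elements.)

11

Let inc[i] be the LIS ending at i and dec[i] the longest strictly decreasing subsequence starting at i. inc = [1, 2, 2, 3, 3, 4, 5, 6, 7, 6, 1, 6, 3, 1, 4], dec = [2, 3, 2, 6, 3, 3, 3, 5, 5, 4, 1, 3, 2, 1, 1].
max_i inc[i]+dec[i]−1 = 11, with one witness 1, 2, 12, 16, 17, 30, 31, 24, 20, 11, -2.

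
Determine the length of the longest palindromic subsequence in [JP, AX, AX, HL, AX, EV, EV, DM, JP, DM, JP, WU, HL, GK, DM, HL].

Using dp[i][j] = 2 + dp[i+1][j−1] if the ends match, else max(dp[i+1][j], dp[i][j−1]):
dp[1][16] = 7. A witness is HL DM JP DM JP DM HL at positions 4,8,9,10,11,15,16.

7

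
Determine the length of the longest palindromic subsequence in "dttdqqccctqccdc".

Using dp[i][j] = 2 + dp[i+1][j−1] if the ends match, else max(dp[i+1][j], dp[i][j−1]):
dp[1][15] = 7. A witness is cccqccc at positions 7,8,9,11,12,13,15.

7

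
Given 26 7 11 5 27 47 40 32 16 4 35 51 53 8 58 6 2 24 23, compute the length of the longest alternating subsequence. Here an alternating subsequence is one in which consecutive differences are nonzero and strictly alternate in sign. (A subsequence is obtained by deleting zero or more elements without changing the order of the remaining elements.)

Track the best alternating length ending on an up-step vs a down-step at each position: up/down = 1/1, 1/2, 3/2, 1/4, 5/1, 5/1, 5/6, 5/6, 5/6, 1/6, 7/6, 7/1, 7/1, 7/8, 9/1, 7/10, 1/10, 11/10, 11/12.
The maximum over both is 12; one such subsequence is 26, 7, 11, 5, 47, 32, 35, 8, 58, 6, 24, 23.

12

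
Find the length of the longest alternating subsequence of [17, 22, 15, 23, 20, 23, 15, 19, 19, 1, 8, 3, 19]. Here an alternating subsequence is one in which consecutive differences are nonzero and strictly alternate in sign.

Track the best alternating length ending on an up-step vs a down-step at each position: up/down = 1/1, 2/1, 1/3, 4/1, 4/5, 6/1, 1/7, 8/7, 8/7, 1/9, 10/9, 10/11, 12/7.
The maximum over both is 12; one such subsequence is 17, 22, 15, 23, 20, 23, 15, 19, 1, 8, 3, 19.

12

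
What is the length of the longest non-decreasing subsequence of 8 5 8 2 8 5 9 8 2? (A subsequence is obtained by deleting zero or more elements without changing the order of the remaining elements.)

Let dp[i] be the longest non-decreasing subsequence ending at position i. Then dp = [1, 1, 2, 1, 3, 2, 4, 4, 2].
The maximum is 4; one witness is 8, 8, 8, 9 at positions 1,3,5,7.

4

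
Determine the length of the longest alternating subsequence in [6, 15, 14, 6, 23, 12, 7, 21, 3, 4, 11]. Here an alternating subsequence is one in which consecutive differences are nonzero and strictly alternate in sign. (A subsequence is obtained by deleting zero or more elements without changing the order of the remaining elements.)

A longest alternating subsequence is 6, 15, 14, 23, 12, 21, 3, 4 (positions 1,2,3,5,6,8,9,10); its 7 consecutive differences strictly alternate in sign, and length 8 is optimal.

8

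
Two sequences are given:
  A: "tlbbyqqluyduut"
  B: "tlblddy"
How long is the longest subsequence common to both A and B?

Backtracking the LCS table gives one alignment: t (A1,B1) → l (A2,B2) → b (A4,B3) → l (A8,B4) → y (A10,B7).
So the longest common subsequence has length 5.

5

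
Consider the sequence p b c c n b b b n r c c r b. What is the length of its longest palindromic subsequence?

One longest palindromic subsequence is bccnbbbnccb (positions 2,3,4,5,6,7,8,9,11,12,14); it reads the same forward and backward, and the interval DP gives dp[1][14] = 11.

11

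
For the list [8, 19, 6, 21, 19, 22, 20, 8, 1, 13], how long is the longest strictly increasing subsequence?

4

Let dp[i] be the longest increasing subsequence ending at position i. Then dp = [1, 2, 1, 3, 2, 4, 3, 2, 1, 3].
The maximum is 4; one witness is 8, 19, 21, 22 at positions 1,2,4,6.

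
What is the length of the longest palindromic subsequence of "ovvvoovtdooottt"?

7

One longest palindromic subsequence is ooodooo (positions 1,5,6,9,10,11,12); it reads the same forward and backward, and the interval DP gives dp[1][15] = 7.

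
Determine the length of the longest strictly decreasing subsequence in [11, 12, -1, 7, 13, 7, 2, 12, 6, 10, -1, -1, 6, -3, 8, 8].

Scanning left to right, the best length ending at each element is: 11→1, 12→1, -1→2, 7→2, 13→1, 7→2, 2→3, 12→2, 6→3, 10→3, -1→4, -1→4, 6→4, -3→5, 8→4, 8→4.
So the longest decreasing subsequence has length 5, e.g. 11, 7, 2, -1, -3.

5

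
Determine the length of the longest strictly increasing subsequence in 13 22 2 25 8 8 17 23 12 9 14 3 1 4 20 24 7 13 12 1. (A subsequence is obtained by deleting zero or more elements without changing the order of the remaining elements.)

6

Scanning left to right, the best length ending at each element is: 13→1, 22→2, 2→1, 25→3, 8→2, 8→2, 17→3, 23→4, 12→3, 9→3, 14→4, 3→2, 1→1, 4→3, 20→5, 24→6, 7→4, 13→5, 12→5, 1→1.
So the longest increasing subsequence has length 6, e.g. 2, 8, 12, 14, 20, 24.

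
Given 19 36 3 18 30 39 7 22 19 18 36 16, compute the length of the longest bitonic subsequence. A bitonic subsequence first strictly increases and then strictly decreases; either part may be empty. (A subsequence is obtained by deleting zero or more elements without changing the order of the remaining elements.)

8

Let inc[i] be the LIS ending at i and dec[i] the longest strictly decreasing subsequence starting at i. inc = [1, 2, 1, 2, 3, 4, 2, 3, 3, 3, 4, 3], dec = [3, 6, 1, 2, 5, 5, 1, 4, 3, 2, 2, 1].
max_i inc[i]+dec[i]−1 = 8, with one witness 3, 18, 30, 39, 22, 19, 18, 16.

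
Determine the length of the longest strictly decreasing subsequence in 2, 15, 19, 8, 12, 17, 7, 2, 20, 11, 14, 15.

Let dp[i] be the longest decreasing subsequence ending at position i. Then dp = [1, 1, 1, 2, 2, 2, 3, 4, 1, 3, 3, 3].
The maximum is 4; one witness is 15, 8, 7, 2 at positions 2,4,7,8.

4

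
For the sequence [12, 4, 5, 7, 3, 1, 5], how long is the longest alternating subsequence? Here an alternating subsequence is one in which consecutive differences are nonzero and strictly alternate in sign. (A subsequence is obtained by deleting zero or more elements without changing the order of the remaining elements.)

Track the best alternating length ending on an up-step vs a down-step at each position: up/down = 1/1, 1/2, 3/2, 3/2, 1/4, 1/4, 5/4.
The maximum over both is 5; one such subsequence is 12, 4, 5, 3, 5.

5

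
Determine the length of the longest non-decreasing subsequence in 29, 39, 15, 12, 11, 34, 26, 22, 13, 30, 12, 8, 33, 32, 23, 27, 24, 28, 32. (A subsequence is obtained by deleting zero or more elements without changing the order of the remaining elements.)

Scanning left to right, the best length ending at each element is: 29→1, 39→2, 15→1, 12→1, 11→1, 34→2, 26→2, 22→2, 13→2, 30→3, 12→2, 8→1, 33→4, 32→4, 23→3, 27→4, 24→4, 28→5, 32→6.
So the longest non-decreasing subsequence has length 6, e.g. 15, 22, 23, 27, 28, 32.

6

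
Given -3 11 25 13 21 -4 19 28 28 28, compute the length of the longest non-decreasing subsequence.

7

Let dp[i] be the longest non-decreasing subsequence ending at position i. Then dp = [1, 2, 3, 3, 4, 1, 4, 5, 6, 7].
The maximum is 7; one witness is -3, 11, 13, 21, 28, 28, 28 at positions 1,2,4,5,8,9,10.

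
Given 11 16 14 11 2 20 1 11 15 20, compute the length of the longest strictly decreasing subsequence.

Scanning left to right, the best length ending at each element is: 11→1, 16→1, 14→2, 11→3, 2→4, 20→1, 1→5, 11→3, 15→2, 20→1.
So the longest decreasing subsequence has length 5, e.g. 16, 14, 11, 2, 1.

5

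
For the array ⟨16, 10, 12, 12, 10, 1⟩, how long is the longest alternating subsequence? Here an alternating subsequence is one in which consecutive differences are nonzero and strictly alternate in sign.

Track the best alternating length ending on an up-step vs a down-step at each position: up/down = 1/1, 1/2, 3/2, 3/2, 1/4, 1/4.
The maximum over both is 4; one such subsequence is 16, 10, 12, 10.

4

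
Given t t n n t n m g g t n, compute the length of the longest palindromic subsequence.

Using dp[i][j] = 2 + dp[i+1][j−1] if the ends match, else max(dp[i+1][j], dp[i][j−1]):
dp[1][11] = 6. A witness is ntggtn at positions 3,5,8,9,10,11.

6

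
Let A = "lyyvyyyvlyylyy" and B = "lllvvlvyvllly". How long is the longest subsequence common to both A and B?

Backtracking the LCS table gives one alignment: l (A1,B6) → v (A4,B7) → y (A7,B8) → v (A8,B9) → l (A9,B11) → l (A12,B12) → y (A14,B13).
So the longest common subsequence has length 7.

7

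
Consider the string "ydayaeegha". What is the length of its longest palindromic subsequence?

4

One longest palindromic subsequence is aeea (positions 3,6,7,10); it reads the same forward and backward, and the interval DP gives dp[1][10] = 4.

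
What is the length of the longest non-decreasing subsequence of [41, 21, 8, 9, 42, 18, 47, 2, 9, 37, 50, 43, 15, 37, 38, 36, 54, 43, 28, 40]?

7

One longest non-decreasing subsequence is 8, 9, 18, 37, 37, 38, 54 (positions 3,4,6,10,14,15,17), of length 7; no longer one exists.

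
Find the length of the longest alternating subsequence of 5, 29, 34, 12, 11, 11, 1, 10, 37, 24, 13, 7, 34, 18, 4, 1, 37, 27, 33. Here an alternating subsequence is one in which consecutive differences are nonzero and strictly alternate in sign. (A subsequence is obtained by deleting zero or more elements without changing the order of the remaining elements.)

Track the best alternating length ending on an up-step vs a down-step at each position: up/down = 1/1, 2/1, 2/1, 2/3, 2/3, 2/3, 1/3, 4/3, 4/1, 4/5, 4/5, 4/5, 6/5, 6/7, 4/7, 1/7, 8/1, 8/9, 10/9.
The maximum over both is 10; one such subsequence is 5, 29, 12, 37, 24, 34, 18, 37, 27, 33.

10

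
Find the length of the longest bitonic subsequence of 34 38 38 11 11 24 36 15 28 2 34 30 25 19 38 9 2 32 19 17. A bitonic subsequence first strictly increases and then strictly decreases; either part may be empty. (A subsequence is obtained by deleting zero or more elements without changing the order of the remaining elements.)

9

One longest bitonic subsequence is 34, 38, 36, 34, 30, 25, 19, 9, 2 (positions 1,2,7,11,12,13,14,16,17): it rises to 38 then falls. Length 9 is optimal.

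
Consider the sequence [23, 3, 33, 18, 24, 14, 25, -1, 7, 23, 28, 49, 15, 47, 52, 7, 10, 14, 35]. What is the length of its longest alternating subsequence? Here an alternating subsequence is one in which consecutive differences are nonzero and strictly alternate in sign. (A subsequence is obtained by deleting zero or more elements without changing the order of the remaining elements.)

13

Track the best alternating length ending on an up-step vs a down-step at each position: up/down = 1/1, 1/2, 3/1, 3/4, 5/4, 3/6, 7/4, 1/8, 9/8, 9/8, 9/4, 9/1, 9/10, 11/10, 11/1, 9/12, 13/12, 13/12, 13/12.
The maximum over both is 13; one such subsequence is 23, 3, 33, 18, 24, 14, 25, -1, 23, 15, 47, 7, 10.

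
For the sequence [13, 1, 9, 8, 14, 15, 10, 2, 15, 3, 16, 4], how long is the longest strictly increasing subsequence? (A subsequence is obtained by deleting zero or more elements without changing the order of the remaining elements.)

One longest increasing subsequence is 1, 9, 14, 15, 16 (positions 2,3,5,6,11), of length 5; no longer one exists.

5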